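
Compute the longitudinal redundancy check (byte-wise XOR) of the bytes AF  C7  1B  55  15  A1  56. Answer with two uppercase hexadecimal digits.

XOR the bytes together:
  start with 0xAF
  0xAF ⊕ 0xC7 = 0x68
  0x68 ⊕ 0x1B = 0x73
  0x73 ⊕ 0x55 = 0x26
  0x26 ⊕ 0x15 = 0x33
  0x33 ⊕ 0xA1 = 0x92
  0x92 ⊕ 0x56 = 0xC4

C4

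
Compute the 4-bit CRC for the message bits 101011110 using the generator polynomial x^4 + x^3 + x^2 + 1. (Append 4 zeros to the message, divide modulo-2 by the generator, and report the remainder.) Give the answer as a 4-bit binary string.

0101

Append 4 zeros: 1010111100000. Divide by 11101 (XOR where the leading bit is 1):
  pos 0: 10101 XOR 11101 = 01000
  pos 1: 10001 XOR 11101 = 01100
  pos 2: 11001 XOR 11101 = 00100
  pos 4: 10010 XOR 11101 = 01111
  pos 5: 11110 XOR 11101 = 00011
  pos 8: 11000 XOR 11101 = 00101
Remainder (last 4 bits) = 0101. This is the CRC / FCS.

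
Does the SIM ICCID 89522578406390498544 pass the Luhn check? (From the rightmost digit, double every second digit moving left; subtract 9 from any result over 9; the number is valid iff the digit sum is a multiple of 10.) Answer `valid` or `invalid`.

From the right, keep odd positions and double even positions (subtract 9 from any doubled value over 9):
  doubled (positions 2,4,...): 8 7 8 9 3 8 5 4 1 7 → sum 60
  kept (positions 1,3,...): 4 5 9 0 3 0 8 5 2 9 → sum 45
Total = 105.
105 mod 10 = 5, so the number is invalid.

invalid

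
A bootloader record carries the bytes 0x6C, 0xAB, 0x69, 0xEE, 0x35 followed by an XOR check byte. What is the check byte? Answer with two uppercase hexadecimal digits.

XOR the bytes together:
  start with 0x6C
  0x6C ⊕ 0xAB = 0xC7
  0xC7 ⊕ 0x69 = 0xAE
  0xAE ⊕ 0xEE = 0x40
  0x40 ⊕ 0x35 = 0x75

75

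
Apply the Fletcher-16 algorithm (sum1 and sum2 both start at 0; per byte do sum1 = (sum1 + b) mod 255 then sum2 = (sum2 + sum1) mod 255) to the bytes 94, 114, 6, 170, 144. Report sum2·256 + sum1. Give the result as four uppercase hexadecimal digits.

9912

Running sums (mod 255):
  after byte 0 (94): sum1=94, sum2=94
  after byte 1 (114): sum1=208, sum2=47
  after byte 2 (6): sum1=214, sum2=6
  after byte 3 (170): sum1=129, sum2=135
  after byte 4 (144): sum1=18, sum2=153
Checksum = sum2·256 + sum1 = 153·256 + 18 = 39186 = 0x9912.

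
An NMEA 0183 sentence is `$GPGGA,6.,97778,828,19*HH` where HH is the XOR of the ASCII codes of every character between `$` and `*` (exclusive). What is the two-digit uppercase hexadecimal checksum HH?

XOR the ASCII codes of the payload characters:
  'G' = 0x47 → acc = 0x47
  'P' = 0x50 → acc = 0x17
  'G' = 0x47 → acc = 0x50
  'G' = 0x47 → acc = 0x17
  'A' = 0x41 → acc = 0x56
  ',' = 0x2C → acc = 0x7A
  '6' = 0x36 → acc = 0x4C
  '.' = 0x2E → acc = 0x62
  ',' = 0x2C → acc = 0x4E
  '9' = 0x39 → acc = 0x77
  '7' = 0x37 → acc = 0x40
  '7' = 0x37 → acc = 0x77
  '7' = 0x37 → acc = 0x40
  '8' = 0x38 → acc = 0x78
  ',' = 0x2C → acc = 0x54
  '8' = 0x38 → acc = 0x6C
  '2' = 0x32 → acc = 0x5E
  '8' = 0x38 → acc = 0x66
  ',' = 0x2C → acc = 0x4A
  '1' = 0x31 → acc = 0x7B
  '9' = 0x39 → acc = 0x42
Checksum = 0x42.

42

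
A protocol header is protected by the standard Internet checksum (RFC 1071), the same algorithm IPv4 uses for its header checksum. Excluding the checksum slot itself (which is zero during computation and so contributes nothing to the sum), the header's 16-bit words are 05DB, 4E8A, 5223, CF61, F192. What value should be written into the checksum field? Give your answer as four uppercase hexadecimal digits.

9882

One's-complement addition (fold any carry out of bit 15 back into bit 0):
  0x05DB + 0x4E8A = 0x05465
  0x5465 + 0x5223 = 0x0A688
  0xA688 + 0xCF61 = 0x175E9 → wrap carry → 0x75EA
  0x75EA + 0xF192 = 0x1677C → wrap carry → 0x677D
One's-complement sum = 0x677D.
Checksum = ~0x677D & 0xFFFF = 0x9882.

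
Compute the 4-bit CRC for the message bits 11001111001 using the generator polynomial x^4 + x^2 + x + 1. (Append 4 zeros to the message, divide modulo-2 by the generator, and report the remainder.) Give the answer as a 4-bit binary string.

0010

Append 4 zeros: 110011110010000. Divide by 10111 (XOR where the leading bit is 1):
  pos 0: 11001 XOR 10111 = 01110
  pos 1: 11101 XOR 10111 = 01010
  pos 2: 10101 XOR 10111 = 00010
  pos 5: 10100 XOR 10111 = 00011
  pos 8: 11100 XOR 10111 = 01011
  pos 9: 10110 XOR 10111 = 00001
Remainder (last 4 bits) = 0010. This is the CRC / FCS.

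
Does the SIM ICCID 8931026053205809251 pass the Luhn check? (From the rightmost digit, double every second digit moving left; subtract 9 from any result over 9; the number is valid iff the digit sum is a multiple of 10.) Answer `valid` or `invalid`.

valid

From the right, keep odd positions and double even positions (subtract 9 from any doubled value over 9):
  doubled (positions 2,4,...): 1 9 7 0 6 0 4 2 9 → sum 38
  kept (positions 1,3,...): 1 2 0 5 2 5 6 0 3 8 → sum 32
Total = 70.
70 mod 10 = 0, so the number is valid.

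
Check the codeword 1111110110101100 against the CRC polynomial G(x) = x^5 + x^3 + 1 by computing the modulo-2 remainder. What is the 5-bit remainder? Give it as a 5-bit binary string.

Modulo-2 division of 1111110110101100 by 101001:
  pos 0: 111111 XOR 101001 = 010110
  pos 1: 101100 XOR 101001 = 000101
  pos 4: 101110 XOR 101001 = 000111
  pos 7: 111101 XOR 101001 = 010100
  pos 8: 101001 XOR 101001 = 000000
Remainder = 00000 (zero — the frame passes the CRC check).

00000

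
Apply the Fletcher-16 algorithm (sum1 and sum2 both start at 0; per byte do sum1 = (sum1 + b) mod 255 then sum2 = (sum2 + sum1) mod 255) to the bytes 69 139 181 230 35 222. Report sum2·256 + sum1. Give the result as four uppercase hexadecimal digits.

Running sums (mod 255):
  after byte 0 (69): sum1=69, sum2=69
  after byte 1 (139): sum1=208, sum2=22
  after byte 2 (181): sum1=134, sum2=156
  after byte 3 (230): sum1=109, sum2=10
  after byte 4 (35): sum1=144, sum2=154
  after byte 5 (222): sum1=111, sum2=10
Checksum = sum2·256 + sum1 = 10·256 + 111 = 2671 = 0x0A6F.

0A6F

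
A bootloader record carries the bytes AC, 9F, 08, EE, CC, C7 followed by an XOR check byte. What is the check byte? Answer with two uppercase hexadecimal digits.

XOR the bytes together:
  start with 0xAC
  0xAC ⊕ 0x9F = 0x33
  0x33 ⊕ 0x08 = 0x3B
  0x3B ⊕ 0xEE = 0xD5
  0xD5 ⊕ 0xCC = 0x19
  0x19 ⊕ 0xC7 = 0xDE

DE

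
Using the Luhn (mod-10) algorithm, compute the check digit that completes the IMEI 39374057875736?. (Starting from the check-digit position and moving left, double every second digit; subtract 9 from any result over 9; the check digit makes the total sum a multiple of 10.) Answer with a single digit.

Partial digits right→left: 6 3 7 5 7 8 7 5 0 4 7 3 9 3
Double every second digit counting from the check-digit position (so the 1st, 3rd, 5th, ... of the partial from the right).
  doubled (with −9 where >9): 3 5 5 5 0 5 9 → sum 32
  kept as-is: 3 5 8 5 4 3 3 → sum 31
Total = 32 + 31 = 63.
Check digit = (10 − (63 mod 10)) mod 10 = 7.

7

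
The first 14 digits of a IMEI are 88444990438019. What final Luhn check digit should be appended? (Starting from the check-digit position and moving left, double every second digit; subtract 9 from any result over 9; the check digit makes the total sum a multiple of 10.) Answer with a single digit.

Partial digits right→left: 9 1 0 8 3 4 0 9 9 4 4 4 8 8
Double every second digit counting from the check-digit position (so the 1st, 3rd, 5th, ... of the partial from the right).
  doubled (with −9 where >9): 9 0 6 0 9 8 7 → sum 39
  kept as-is: 1 8 4 9 4 4 8 → sum 38
Total = 39 + 38 = 77.
Check digit = (10 − (77 mod 10)) mod 10 = 3.

3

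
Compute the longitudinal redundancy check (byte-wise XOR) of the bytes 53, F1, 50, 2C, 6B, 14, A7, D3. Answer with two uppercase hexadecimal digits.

XOR the bytes together:
  start with 0x53
  0x53 ⊕ 0xF1 = 0xA2
  0xA2 ⊕ 0x50 = 0xF2
  0xF2 ⊕ 0x2C = 0xDE
  0xDE ⊕ 0x6B = 0xB5
  0xB5 ⊕ 0x14 = 0xA1
  0xA1 ⊕ 0xA7 = 0x06
  0x06 ⊕ 0xD3 = 0xD5

D5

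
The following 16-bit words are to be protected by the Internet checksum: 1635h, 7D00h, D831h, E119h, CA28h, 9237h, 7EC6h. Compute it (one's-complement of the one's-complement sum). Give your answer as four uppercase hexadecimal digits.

D857

One's-complement addition (fold any carry out of bit 15 back into bit 0):
  0x1635 + 0x7D00 = 0x09335
  0x9335 + 0xD831 = 0x16B66 → wrap carry → 0x6B67
  0x6B67 + 0xE119 = 0x14C80 → wrap carry → 0x4C81
  0x4C81 + 0xCA28 = 0x116A9 → wrap carry → 0x16AA
  0x16AA + 0x9237 = 0x0A8E1
  0xA8E1 + 0x7EC6 = 0x127A7 → wrap carry → 0x27A8
One's-complement sum = 0x27A8.
Checksum = ~0x27A8 & 0xFFFF = 0xD857.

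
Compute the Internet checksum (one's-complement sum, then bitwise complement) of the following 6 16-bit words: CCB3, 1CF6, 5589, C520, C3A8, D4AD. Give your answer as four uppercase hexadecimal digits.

6355

One's-complement addition (fold any carry out of bit 15 back into bit 0):
  0xCCB3 + 0x1CF6 = 0x0E9A9
  0xE9A9 + 0x5589 = 0x13F32 → wrap carry → 0x3F33
  0x3F33 + 0xC520 = 0x10453 → wrap carry → 0x0454
  0x0454 + 0xC3A8 = 0x0C7FC
  0xC7FC + 0xD4AD = 0x19CA9 → wrap carry → 0x9CAA
One's-complement sum = 0x9CAA.
Checksum = ~0x9CAA & 0xFFFF = 0x6355.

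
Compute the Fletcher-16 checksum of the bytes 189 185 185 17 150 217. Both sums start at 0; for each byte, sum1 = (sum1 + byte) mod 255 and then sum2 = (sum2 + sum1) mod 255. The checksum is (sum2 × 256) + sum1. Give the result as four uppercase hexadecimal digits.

34B2

Running sums (mod 255):
  after byte 0 (189): sum1=189, sum2=189
  after byte 1 (185): sum1=119, sum2=53
  after byte 2 (185): sum1=49, sum2=102
  after byte 3 (17): sum1=66, sum2=168
  after byte 4 (150): sum1=216, sum2=129
  after byte 5 (217): sum1=178, sum2=52
Checksum = sum2·256 + sum1 = 52·256 + 178 = 13490 = 0x34B2.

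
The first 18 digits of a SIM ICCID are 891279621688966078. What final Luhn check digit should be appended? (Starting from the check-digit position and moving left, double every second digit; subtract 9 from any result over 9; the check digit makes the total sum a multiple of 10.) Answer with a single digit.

Partial digits right→left: 8 7 0 6 6 9 8 8 6 1 2 6 9 7 2 1 9 8
Double every second digit counting from the check-digit position (so the 1st, 3rd, 5th, ... of the partial from the right).
  doubled (with −9 where >9): 7 0 3 7 3 4 9 4 9 → sum 46
  kept as-is: 7 6 9 8 1 6 7 1 8 → sum 53
Total = 46 + 53 = 99.
Check digit = (10 − (99 mod 10)) mod 10 = 1.

1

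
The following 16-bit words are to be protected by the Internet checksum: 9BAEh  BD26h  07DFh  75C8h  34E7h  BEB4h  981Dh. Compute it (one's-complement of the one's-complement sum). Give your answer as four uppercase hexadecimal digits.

One's-complement addition (fold any carry out of bit 15 back into bit 0):
  0x9BAE + 0xBD26 = 0x158D4 → wrap carry → 0x58D5
  0x58D5 + 0x07DF = 0x060B4
  0x60B4 + 0x75C8 = 0x0D67C
  0xD67C + 0x34E7 = 0x10B63 → wrap carry → 0x0B64
  0x0B64 + 0xBEB4 = 0x0CA18
  0xCA18 + 0x981D = 0x16235 → wrap carry → 0x6236
One's-complement sum = 0x6236.
Checksum = ~0x6236 & 0xFFFF = 0x9DC9.

9DC9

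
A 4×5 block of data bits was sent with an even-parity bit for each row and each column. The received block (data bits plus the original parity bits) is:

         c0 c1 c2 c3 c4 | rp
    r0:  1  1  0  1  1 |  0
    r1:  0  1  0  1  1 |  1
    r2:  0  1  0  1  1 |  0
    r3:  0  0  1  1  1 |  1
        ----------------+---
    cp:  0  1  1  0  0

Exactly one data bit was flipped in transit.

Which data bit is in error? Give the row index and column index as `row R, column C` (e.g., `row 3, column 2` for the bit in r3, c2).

row 2, column 0

Recompute each row's even parity and compare to rp:
  r0: data parity 0, sent rp 0 → ok
  r1: data parity 1, sent rp 1 → ok
  r2: data parity 1, sent rp 0 → mismatch
  r3: data parity 1, sent rp 1 → ok
Recompute each column's even parity and compare to cp:
  c0: data parity 1, sent cp 0 → mismatch
  c1: data parity 1, sent cp 1 → ok
  c2: data parity 1, sent cp 1 → ok
  c3: data parity 0, sent cp 0 → ok
  c4: data parity 0, sent cp 0 → ok
Exactly one row (r2) and one column (c0) fail → the flipped bit is at their intersection.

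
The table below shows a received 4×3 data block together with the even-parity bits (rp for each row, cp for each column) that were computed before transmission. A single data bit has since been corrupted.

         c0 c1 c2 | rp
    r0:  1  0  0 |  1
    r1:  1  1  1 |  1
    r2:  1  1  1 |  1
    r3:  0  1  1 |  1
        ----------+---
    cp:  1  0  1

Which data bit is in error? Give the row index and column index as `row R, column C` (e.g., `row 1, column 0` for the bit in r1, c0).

row 3, column 1

Recompute each row's even parity and compare to rp:
  r0: data parity 1, sent rp 1 → ok
  r1: data parity 1, sent rp 1 → ok
  r2: data parity 1, sent rp 1 → ok
  r3: data parity 0, sent rp 1 → mismatch
Recompute each column's even parity and compare to cp:
  c0: data parity 1, sent cp 1 → ok
  c1: data parity 1, sent cp 0 → mismatch
  c2: data parity 1, sent cp 1 → ok
Exactly one row (r3) and one column (c1) fail → the flipped bit is at their intersection.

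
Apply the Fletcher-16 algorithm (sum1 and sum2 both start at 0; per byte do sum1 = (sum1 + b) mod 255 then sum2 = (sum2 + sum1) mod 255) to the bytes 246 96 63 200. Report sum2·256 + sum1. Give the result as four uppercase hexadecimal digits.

445F

Running sums (mod 255):
  after byte 0 (246): sum1=246, sum2=246
  after byte 1 (96): sum1=87, sum2=78
  after byte 2 (63): sum1=150, sum2=228
  after byte 3 (200): sum1=95, sum2=68
Checksum = sum2·256 + sum1 = 68·256 + 95 = 17503 = 0x445F.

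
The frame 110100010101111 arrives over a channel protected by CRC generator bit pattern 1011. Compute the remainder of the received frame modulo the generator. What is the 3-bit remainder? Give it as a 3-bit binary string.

000

Modulo-2 division of 110100010101111 by 1011:
  pos 0: 1101 XOR 1011 = 0110
  pos 1: 1100 XOR 1011 = 0111
  pos 2: 1110 XOR 1011 = 0101
  pos 3: 1010 XOR 1011 = 0001
  pos 6: 1101 XOR 1011 = 0110
  pos 7: 1100 XOR 1011 = 0111
  pos 8: 1111 XOR 1011 = 0100
  pos 9: 1001 XOR 1011 = 0010
  pos 11: 1011 XOR 1011 = 0000
Remainder = 000 (zero — the frame passes the CRC check).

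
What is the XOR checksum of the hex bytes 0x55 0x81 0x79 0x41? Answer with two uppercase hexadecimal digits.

XOR the bytes together:
  start with 0x55
  0x55 ⊕ 0x81 = 0xD4
  0xD4 ⊕ 0x79 = 0xAD
  0xAD ⊕ 0x41 = 0xEC

EC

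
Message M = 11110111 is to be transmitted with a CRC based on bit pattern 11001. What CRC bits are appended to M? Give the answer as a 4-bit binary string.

0001

Append 4 zeros: 111101110000. Divide by 11001 (XOR where the leading bit is 1):
  pos 0: 11110 XOR 11001 = 00111
  pos 2: 11111 XOR 11001 = 00110
  pos 4: 11010 XOR 11001 = 00011
  pos 7: 11000 XOR 11001 = 00001
Remainder (last 4 bits) = 0001. This is the CRC / FCS.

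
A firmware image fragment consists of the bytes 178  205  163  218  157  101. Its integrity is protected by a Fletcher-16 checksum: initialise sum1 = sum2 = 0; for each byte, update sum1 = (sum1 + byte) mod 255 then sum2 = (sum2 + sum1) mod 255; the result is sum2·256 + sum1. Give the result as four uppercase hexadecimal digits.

Running sums (mod 255):
  after byte 0 (178): sum1=178, sum2=178
  after byte 1 (205): sum1=128, sum2=51
  after byte 2 (163): sum1=36, sum2=87
  after byte 3 (218): sum1=254, sum2=86
  after byte 4 (157): sum1=156, sum2=242
  after byte 5 (101): sum1=2, sum2=244
Checksum = sum2·256 + sum1 = 244·256 + 2 = 62466 = 0xF402.

F402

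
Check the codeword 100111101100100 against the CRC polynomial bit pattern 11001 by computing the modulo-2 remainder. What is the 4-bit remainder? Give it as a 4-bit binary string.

0000

Modulo-2 division of 100111101100100 by 11001:
  pos 0: 10011 XOR 11001 = 01010
  pos 1: 10101 XOR 11001 = 01100
  pos 2: 11001 XOR 11001 = 00000
  pos 8: 11001 XOR 11001 = 00000
Remainder = 0000 (zero — the frame passes the CRC check).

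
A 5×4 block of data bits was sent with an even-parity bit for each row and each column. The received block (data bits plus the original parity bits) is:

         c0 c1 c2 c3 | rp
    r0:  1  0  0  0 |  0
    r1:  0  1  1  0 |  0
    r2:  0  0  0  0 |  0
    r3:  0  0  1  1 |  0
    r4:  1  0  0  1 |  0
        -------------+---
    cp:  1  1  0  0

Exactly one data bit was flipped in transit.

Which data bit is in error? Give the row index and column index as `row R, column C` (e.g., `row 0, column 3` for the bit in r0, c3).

Recompute each row's even parity and compare to rp:
  r0: data parity 1, sent rp 0 → mismatch
  r1: data parity 0, sent rp 0 → ok
  r2: data parity 0, sent rp 0 → ok
  r3: data parity 0, sent rp 0 → ok
  r4: data parity 0, sent rp 0 → ok
Recompute each column's even parity and compare to cp:
  c0: data parity 0, sent cp 1 → mismatch
  c1: data parity 1, sent cp 1 → ok
  c2: data parity 0, sent cp 0 → ok
  c3: data parity 0, sent cp 0 → ok
Exactly one row (r0) and one column (c0) fail → the flipped bit is at their intersection.

row 0, column 0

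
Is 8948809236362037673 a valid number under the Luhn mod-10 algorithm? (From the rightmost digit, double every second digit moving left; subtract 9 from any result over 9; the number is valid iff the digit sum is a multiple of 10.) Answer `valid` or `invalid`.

invalid

From the right, keep odd positions and double even positions (subtract 9 from any doubled value over 9):
  doubled (positions 2,4,...): 5 5 0 3 3 4 0 7 9 → sum 36
  kept (positions 1,3,...): 3 6 3 2 3 3 9 8 4 8 → sum 49
Total = 85.
85 mod 10 = 5, so the number is invalid.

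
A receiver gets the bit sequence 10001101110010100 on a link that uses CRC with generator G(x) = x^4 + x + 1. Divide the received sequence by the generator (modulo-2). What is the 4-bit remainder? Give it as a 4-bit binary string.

Modulo-2 division of 10001101110010100 by 10011:
  pos 0: 10001 XOR 10011 = 00010
  pos 3: 10101 XOR 10011 = 00110
  pos 5: 11011 XOR 10011 = 01000
  pos 6: 10000 XOR 10011 = 00011
  pos 9: 11010 XOR 10011 = 01001
  pos 10: 10011 XOR 10011 = 00000
Remainder = 0000 (zero — the frame passes the CRC check).

0000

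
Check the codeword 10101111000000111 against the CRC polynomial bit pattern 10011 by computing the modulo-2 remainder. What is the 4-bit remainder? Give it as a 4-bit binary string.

0000

Modulo-2 division of 10101111000000111 by 10011:
  pos 0: 10101 XOR 10011 = 00110
  pos 2: 11011 XOR 10011 = 01000
  pos 3: 10001 XOR 10011 = 00010
  pos 6: 10000 XOR 10011 = 00011
  pos 9: 11000 XOR 10011 = 01011
  pos 10: 10111 XOR 10011 = 00100
  pos 12: 10011 XOR 10011 = 00000
Remainder = 0000 (zero — the frame passes the CRC check).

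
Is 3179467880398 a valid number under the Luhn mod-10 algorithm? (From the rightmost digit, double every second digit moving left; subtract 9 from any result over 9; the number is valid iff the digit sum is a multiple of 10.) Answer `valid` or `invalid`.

valid

From the right, keep odd positions and double even positions (subtract 9 from any doubled value over 9):
  doubled (positions 2,4,...): 9 0 7 3 9 2 → sum 30
  kept (positions 1,3,...): 8 3 8 7 4 7 3 → sum 40
Total = 70.
70 mod 10 = 0, so the number is valid.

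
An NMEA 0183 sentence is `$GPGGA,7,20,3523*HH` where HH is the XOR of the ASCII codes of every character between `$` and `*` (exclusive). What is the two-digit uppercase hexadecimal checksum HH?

XOR the ASCII codes of the payload characters:
  'G' = 0x47 → acc = 0x47
  'P' = 0x50 → acc = 0x17
  'G' = 0x47 → acc = 0x50
  'G' = 0x47 → acc = 0x17
  'A' = 0x41 → acc = 0x56
  ',' = 0x2C → acc = 0x7A
  '7' = 0x37 → acc = 0x4D
  ',' = 0x2C → acc = 0x61
  '2' = 0x32 → acc = 0x53
  '0' = 0x30 → acc = 0x63
  ',' = 0x2C → acc = 0x4F
  '3' = 0x33 → acc = 0x7C
  '5' = 0x35 → acc = 0x49
  '2' = 0x32 → acc = 0x7B
  '3' = 0x33 → acc = 0x48
Checksum = 0x48.

48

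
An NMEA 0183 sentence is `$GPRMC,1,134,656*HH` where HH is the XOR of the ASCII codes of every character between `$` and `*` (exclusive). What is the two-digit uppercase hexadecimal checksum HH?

55

XOR the ASCII codes of the payload characters:
  'G' = 0x47 → acc = 0x47
  'P' = 0x50 → acc = 0x17
  'R' = 0x52 → acc = 0x45
  'M' = 0x4D → acc = 0x08
  'C' = 0x43 → acc = 0x4B
  ',' = 0x2C → acc = 0x67
  '1' = 0x31 → acc = 0x56
  ',' = 0x2C → acc = 0x7A
  '1' = 0x31 → acc = 0x4B
  '3' = 0x33 → acc = 0x78
  '4' = 0x34 → acc = 0x4C
  ',' = 0x2C → acc = 0x60
  '6' = 0x36 → acc = 0x56
  '5' = 0x35 → acc = 0x63
  '6' = 0x36 → acc = 0x55
Checksum = 0x55.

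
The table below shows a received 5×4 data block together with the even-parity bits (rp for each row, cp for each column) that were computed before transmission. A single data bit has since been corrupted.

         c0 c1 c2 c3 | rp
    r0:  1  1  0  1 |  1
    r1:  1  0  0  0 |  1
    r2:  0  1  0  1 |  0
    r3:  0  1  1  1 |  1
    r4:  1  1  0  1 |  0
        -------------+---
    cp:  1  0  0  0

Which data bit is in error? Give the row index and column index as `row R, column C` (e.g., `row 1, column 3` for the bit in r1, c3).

row 4, column 2

Recompute each row's even parity and compare to rp:
  r0: data parity 1, sent rp 1 → ok
  r1: data parity 1, sent rp 1 → ok
  r2: data parity 0, sent rp 0 → ok
  r3: data parity 1, sent rp 1 → ok
  r4: data parity 1, sent rp 0 → mismatch
Recompute each column's even parity and compare to cp:
  c0: data parity 1, sent cp 1 → ok
  c1: data parity 0, sent cp 0 → ok
  c2: data parity 1, sent cp 0 → mismatch
  c3: data parity 0, sent cp 0 → ok
Exactly one row (r4) and one column (c2) fail → the flipped bit is at their intersection.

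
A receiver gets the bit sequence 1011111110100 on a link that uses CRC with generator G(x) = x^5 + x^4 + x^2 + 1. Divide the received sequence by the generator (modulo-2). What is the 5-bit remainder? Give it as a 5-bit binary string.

Modulo-2 division of 1011111110100 by 110101:
  pos 0: 101111 XOR 110101 = 011010
  pos 1: 110101 XOR 110101 = 000000
  pos 7: 110100 XOR 110101 = 000001
Remainder = 00001 (nonzero — an error is detected).

00001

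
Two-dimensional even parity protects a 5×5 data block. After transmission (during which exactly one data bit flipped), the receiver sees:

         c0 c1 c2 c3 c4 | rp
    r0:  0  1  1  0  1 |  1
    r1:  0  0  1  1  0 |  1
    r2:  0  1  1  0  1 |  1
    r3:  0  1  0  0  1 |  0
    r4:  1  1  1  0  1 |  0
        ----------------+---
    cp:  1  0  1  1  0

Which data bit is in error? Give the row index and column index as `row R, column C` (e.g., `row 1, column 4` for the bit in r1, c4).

Recompute each row's even parity and compare to rp:
  r0: data parity 1, sent rp 1 → ok
  r1: data parity 0, sent rp 1 → mismatch
  r2: data parity 1, sent rp 1 → ok
  r3: data parity 0, sent rp 0 → ok
  r4: data parity 0, sent rp 0 → ok
Recompute each column's even parity and compare to cp:
  c0: data parity 1, sent cp 1 → ok
  c1: data parity 0, sent cp 0 → ok
  c2: data parity 0, sent cp 1 → mismatch
  c3: data parity 1, sent cp 1 → ok
  c4: data parity 0, sent cp 0 → ok
Exactly one row (r1) and one column (c2) fail → the flipped bit is at their intersection.

row 1, column 2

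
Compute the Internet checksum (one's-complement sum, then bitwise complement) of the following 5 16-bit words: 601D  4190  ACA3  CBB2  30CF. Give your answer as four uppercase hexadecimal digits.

B52C

One's-complement addition (fold any carry out of bit 15 back into bit 0):
  0x601D + 0x4190 = 0x0A1AD
  0xA1AD + 0xACA3 = 0x14E50 → wrap carry → 0x4E51
  0x4E51 + 0xCBB2 = 0x11A03 → wrap carry → 0x1A04
  0x1A04 + 0x30CF = 0x04AD3
One's-complement sum = 0x4AD3.
Checksum = ~0x4AD3 & 0xFFFF = 0xB52C.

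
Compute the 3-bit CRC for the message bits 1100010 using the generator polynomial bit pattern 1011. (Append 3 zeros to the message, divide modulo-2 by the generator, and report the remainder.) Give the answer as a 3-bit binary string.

000

Append 3 zeros: 1100010000. Divide by 1011 (XOR where the leading bit is 1):
  pos 0: 1100 XOR 1011 = 0111
  pos 1: 1110 XOR 1011 = 0101
  pos 2: 1011 XOR 1011 = 0000
Remainder (last 3 bits) = 000. This is the CRC / FCS.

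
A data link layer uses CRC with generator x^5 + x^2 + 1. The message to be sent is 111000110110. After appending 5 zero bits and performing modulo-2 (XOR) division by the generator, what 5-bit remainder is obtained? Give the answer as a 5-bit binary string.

01100

Append 5 zeros: 11100011011000000. Divide by 100101 (XOR where the leading bit is 1):
  pos 0: 111000 XOR 100101 = 011101
  pos 1: 111011 XOR 100101 = 011110
  pos 2: 111101 XOR 100101 = 011000
  pos 3: 110000 XOR 100101 = 010101
  pos 4: 101011 XOR 100101 = 001110
  pos 6: 111010 XOR 100101 = 011111
  pos 7: 111110 XOR 100101 = 011011
  pos 8: 110110 XOR 100101 = 010011
  pos 9: 100110 XOR 100101 = 000011
Remainder (last 5 bits) = 01100. This is the CRC / FCS.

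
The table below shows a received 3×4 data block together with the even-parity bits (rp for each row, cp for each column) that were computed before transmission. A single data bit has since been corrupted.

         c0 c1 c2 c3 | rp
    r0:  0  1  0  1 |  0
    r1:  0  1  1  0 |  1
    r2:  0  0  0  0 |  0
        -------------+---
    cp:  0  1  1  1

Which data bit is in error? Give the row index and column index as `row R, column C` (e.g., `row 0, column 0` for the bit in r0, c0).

row 1, column 1

Recompute each row's even parity and compare to rp:
  r0: data parity 0, sent rp 0 → ok
  r1: data parity 0, sent rp 1 → mismatch
  r2: data parity 0, sent rp 0 → ok
Recompute each column's even parity and compare to cp:
  c0: data parity 0, sent cp 0 → ok
  c1: data parity 0, sent cp 1 → mismatch
  c2: data parity 1, sent cp 1 → ok
  c3: data parity 1, sent cp 1 → ok
Exactly one row (r1) and one column (c1) fail → the flipped bit is at their intersection.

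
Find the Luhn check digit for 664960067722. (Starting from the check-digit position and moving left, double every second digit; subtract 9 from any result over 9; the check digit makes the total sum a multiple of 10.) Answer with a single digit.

Partial digits right→left: 2 2 7 7 6 0 0 6 9 4 6 6
Double every second digit counting from the check-digit position (so the 1st, 3rd, 5th, ... of the partial from the right).
  doubled (with −9 where >9): 4 5 3 0 9 3 → sum 24
  kept as-is: 2 7 0 6 4 6 → sum 25
Total = 24 + 25 = 49.
Check digit = (10 − (49 mod 10)) mod 10 = 1.

1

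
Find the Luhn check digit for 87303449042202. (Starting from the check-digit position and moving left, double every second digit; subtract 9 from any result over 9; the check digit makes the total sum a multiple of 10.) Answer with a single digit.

2

Partial digits right→left: 2 0 2 2 4 0 9 4 4 3 0 3 7 8
Double every second digit counting from the check-digit position (so the 1st, 3rd, 5th, ... of the partial from the right).
  doubled (with −9 where >9): 4 4 8 9 8 0 5 → sum 38
  kept as-is: 0 2 0 4 3 3 8 → sum 20
Total = 38 + 20 = 58.
Check digit = (10 − (58 mod 10)) mod 10 = 2.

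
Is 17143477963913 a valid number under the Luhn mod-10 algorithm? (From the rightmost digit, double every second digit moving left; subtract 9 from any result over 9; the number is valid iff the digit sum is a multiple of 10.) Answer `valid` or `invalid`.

From the right, keep odd positions and double even positions (subtract 9 from any doubled value over 9):
  doubled (positions 2,4,...): 2 6 9 5 6 2 2 → sum 32
  kept (positions 1,3,...): 3 9 6 7 4 4 7 → sum 40
Total = 72.
72 mod 10 = 2, so the number is invalid.

invalid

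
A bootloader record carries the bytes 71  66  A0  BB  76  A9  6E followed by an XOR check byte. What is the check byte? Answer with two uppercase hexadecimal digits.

BD

XOR the bytes together:
  start with 0x71
  0x71 ⊕ 0x66 = 0x17
  0x17 ⊕ 0xA0 = 0xB7
  0xB7 ⊕ 0xBB = 0x0C
  0x0C ⊕ 0x76 = 0x7A
  0x7A ⊕ 0xA9 = 0xD3
  0xD3 ⊕ 0x6E = 0xBD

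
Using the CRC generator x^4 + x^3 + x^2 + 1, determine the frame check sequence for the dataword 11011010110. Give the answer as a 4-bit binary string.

0001

Append 4 zeros: 110110101100000. Divide by 11101 (XOR where the leading bit is 1):
  pos 0: 11011 XOR 11101 = 00110
  pos 2: 11001 XOR 11101 = 00100
  pos 4: 10001 XOR 11101 = 01100
  pos 5: 11001 XOR 11101 = 00100
  pos 7: 10000 XOR 11101 = 01101
  pos 8: 11010 XOR 11101 = 00111
  pos 10: 11100 XOR 11101 = 00001
Remainder (last 4 bits) = 0001. This is the CRC / FCS.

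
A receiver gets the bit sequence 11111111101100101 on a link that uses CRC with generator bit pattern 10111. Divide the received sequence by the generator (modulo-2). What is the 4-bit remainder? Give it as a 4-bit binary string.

Modulo-2 division of 11111111101100101 by 10111:
  pos 0: 11111 XOR 10111 = 01000
  pos 1: 10001 XOR 10111 = 00110
  pos 3: 11011 XOR 10111 = 01100
  pos 4: 11001 XOR 10111 = 01110
  pos 5: 11100 XOR 10111 = 01011
  pos 6: 10111 XOR 10111 = 00000
  pos 11: 10010 XOR 10111 = 00101
Remainder = 1011 (nonzero — an error is detected).

1011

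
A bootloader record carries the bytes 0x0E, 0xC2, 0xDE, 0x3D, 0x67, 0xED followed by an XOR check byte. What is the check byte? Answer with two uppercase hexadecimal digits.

A5

XOR the bytes together:
  start with 0x0E
  0x0E ⊕ 0xC2 = 0xCC
  0xCC ⊕ 0xDE = 0x12
  0x12 ⊕ 0x3D = 0x2F
  0x2F ⊕ 0x67 = 0x48
  0x48 ⊕ 0xED = 0xA5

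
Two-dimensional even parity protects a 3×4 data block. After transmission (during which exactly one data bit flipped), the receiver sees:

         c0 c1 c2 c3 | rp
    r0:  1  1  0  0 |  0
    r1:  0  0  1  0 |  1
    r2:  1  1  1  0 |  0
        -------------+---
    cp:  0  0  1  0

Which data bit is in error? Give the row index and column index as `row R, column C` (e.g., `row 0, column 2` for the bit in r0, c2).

row 2, column 2

Recompute each row's even parity and compare to rp:
  r0: data parity 0, sent rp 0 → ok
  r1: data parity 1, sent rp 1 → ok
  r2: data parity 1, sent rp 0 → mismatch
Recompute each column's even parity and compare to cp:
  c0: data parity 0, sent cp 0 → ok
  c1: data parity 0, sent cp 0 → ok
  c2: data parity 0, sent cp 1 → mismatch
  c3: data parity 0, sent cp 0 → ok
Exactly one row (r2) and one column (c2) fail → the flipped bit is at their intersection.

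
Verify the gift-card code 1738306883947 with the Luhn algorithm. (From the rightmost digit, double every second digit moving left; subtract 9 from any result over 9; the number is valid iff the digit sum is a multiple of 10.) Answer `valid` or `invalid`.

valid

From the right, keep odd positions and double even positions (subtract 9 from any doubled value over 9):
  doubled (positions 2,4,...): 8 6 7 0 7 5 → sum 33
  kept (positions 1,3,...): 7 9 8 6 3 3 1 → sum 37
Total = 70.
70 mod 10 = 0, so the number is valid.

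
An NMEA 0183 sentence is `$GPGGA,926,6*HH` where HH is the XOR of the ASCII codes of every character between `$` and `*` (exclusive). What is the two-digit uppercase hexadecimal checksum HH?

5D

XOR the ASCII codes of the payload characters:
  'G' = 0x47 → acc = 0x47
  'P' = 0x50 → acc = 0x17
  'G' = 0x47 → acc = 0x50
  'G' = 0x47 → acc = 0x17
  'A' = 0x41 → acc = 0x56
  ',' = 0x2C → acc = 0x7A
  '9' = 0x39 → acc = 0x43
  '2' = 0x32 → acc = 0x71
  '6' = 0x36 → acc = 0x47
  ',' = 0x2C → acc = 0x6B
  '6' = 0x36 → acc = 0x5D
Checksum = 0x5D.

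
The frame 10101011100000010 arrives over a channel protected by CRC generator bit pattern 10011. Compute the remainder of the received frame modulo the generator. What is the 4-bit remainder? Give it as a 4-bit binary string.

Modulo-2 division of 10101011100000010 by 10011:
  pos 0: 10101 XOR 10011 = 00110
  pos 2: 11001 XOR 10011 = 01010
  pos 3: 10101 XOR 10011 = 00110
  pos 5: 11010 XOR 10011 = 01001
  pos 6: 10010 XOR 10011 = 00001
  pos 10: 10000 XOR 10011 = 00011
Remainder = 1110 (nonzero — an error is detected).

1110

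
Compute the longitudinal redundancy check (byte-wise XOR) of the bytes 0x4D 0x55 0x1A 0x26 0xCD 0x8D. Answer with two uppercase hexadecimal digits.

64

XOR the bytes together:
  start with 0x4D
  0x4D ⊕ 0x55 = 0x18
  0x18 ⊕ 0x1A = 0x02
  0x02 ⊕ 0x26 = 0x24
  0x24 ⊕ 0xCD = 0xE9
  0xE9 ⊕ 0x8D = 0x64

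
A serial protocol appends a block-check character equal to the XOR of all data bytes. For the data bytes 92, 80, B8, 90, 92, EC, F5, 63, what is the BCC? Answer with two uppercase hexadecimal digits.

XOR the bytes together:
  start with 0x92
  0x92 ⊕ 0x80 = 0x12
  0x12 ⊕ 0xB8 = 0xAA
  0xAA ⊕ 0x90 = 0x3A
  0x3A ⊕ 0x92 = 0xA8
  0xA8 ⊕ 0xEC = 0x44
  0x44 ⊕ 0xF5 = 0xB1
  0xB1 ⊕ 0x63 = 0xD2

D2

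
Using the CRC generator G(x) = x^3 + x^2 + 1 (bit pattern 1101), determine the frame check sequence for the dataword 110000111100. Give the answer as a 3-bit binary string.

001

Append 3 zeros: 110000111100000. Divide by 1101 (XOR where the leading bit is 1):
  pos 0: 1100 XOR 1101 = 0001
  pos 3: 1001 XOR 1101 = 0100
  pos 4: 1001 XOR 1101 = 0100
  pos 5: 1001 XOR 1101 = 0100
  pos 6: 1001 XOR 1101 = 0100
  pos 7: 1000 XOR 1101 = 0101
  pos 8: 1010 XOR 1101 = 0111
  pos 9: 1110 XOR 1101 = 0011
  pos 11: 1100 XOR 1101 = 0001
Remainder (last 3 bits) = 001. This is the CRC / FCS.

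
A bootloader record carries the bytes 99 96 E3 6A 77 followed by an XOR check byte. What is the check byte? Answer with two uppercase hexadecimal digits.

XOR the bytes together:
  start with 0x99
  0x99 ⊕ 0x96 = 0x0F
  0x0F ⊕ 0xE3 = 0xEC
  0xEC ⊕ 0x6A = 0x86
  0x86 ⊕ 0x77 = 0xF1

F1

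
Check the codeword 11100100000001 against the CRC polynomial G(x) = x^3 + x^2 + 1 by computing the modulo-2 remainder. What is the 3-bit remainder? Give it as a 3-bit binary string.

001

Modulo-2 division of 11100100000001 by 1101:
  pos 0: 1110 XOR 1101 = 0011
  pos 2: 1101 XOR 1101 = 0000
Remainder = 001 (nonzero — an error is detected).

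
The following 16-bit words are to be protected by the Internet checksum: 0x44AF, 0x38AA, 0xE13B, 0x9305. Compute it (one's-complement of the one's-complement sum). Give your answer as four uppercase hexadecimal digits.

0E65

One's-complement addition (fold any carry out of bit 15 back into bit 0):
  0x44AF + 0x38AA = 0x07D59
  0x7D59 + 0xE13B = 0x15E94 → wrap carry → 0x5E95
  0x5E95 + 0x9305 = 0x0F19A
One's-complement sum = 0xF19A.
Checksum = ~0xF19A & 0xFFFF = 0x0E65.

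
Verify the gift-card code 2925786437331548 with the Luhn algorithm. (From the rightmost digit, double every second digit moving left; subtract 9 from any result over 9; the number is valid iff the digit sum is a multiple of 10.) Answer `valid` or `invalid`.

From the right, keep odd positions and double even positions (subtract 9 from any doubled value over 9):
  doubled (positions 2,4,...): 8 2 6 6 3 5 4 4 → sum 38
  kept (positions 1,3,...): 8 5 3 7 4 8 5 9 → sum 49
Total = 87.
87 mod 10 = 7, so the number is invalid.

invalid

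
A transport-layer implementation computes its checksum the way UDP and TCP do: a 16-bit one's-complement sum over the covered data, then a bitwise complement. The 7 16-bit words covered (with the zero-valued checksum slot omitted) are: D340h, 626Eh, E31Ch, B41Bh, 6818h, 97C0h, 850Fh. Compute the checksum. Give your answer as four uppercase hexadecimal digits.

One's-complement addition (fold any carry out of bit 15 back into bit 0):
  0xD340 + 0x626E = 0x135AE → wrap carry → 0x35AF
  0x35AF + 0xE31C = 0x118CB → wrap carry → 0x18CC
  0x18CC + 0xB41B = 0x0CCE7
  0xCCE7 + 0x6818 = 0x134FF → wrap carry → 0x3500
  0x3500 + 0x97C0 = 0x0CCC0
  0xCCC0 + 0x850F = 0x151CF → wrap carry → 0x51D0
One's-complement sum = 0x51D0.
Checksum = ~0x51D0 & 0xFFFF = 0xAE2F.

AE2F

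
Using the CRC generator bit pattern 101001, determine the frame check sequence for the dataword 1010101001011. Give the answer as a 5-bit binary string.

00101

Append 5 zeros: 101010100101100000. Divide by 101001 (XOR where the leading bit is 1):
  pos 0: 101010 XOR 101001 = 000011
  pos 4: 111001 XOR 101001 = 010000
  pos 5: 100000 XOR 101001 = 001001
  pos 7: 100111 XOR 101001 = 001110
  pos 9: 111000 XOR 101001 = 010001
  pos 10: 100010 XOR 101001 = 001011
  pos 12: 101100 XOR 101001 = 000101
Remainder (last 5 bits) = 00101. This is the CRC / FCS.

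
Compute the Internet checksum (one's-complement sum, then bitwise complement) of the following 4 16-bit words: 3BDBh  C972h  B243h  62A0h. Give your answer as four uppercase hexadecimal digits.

E5CD

One's-complement addition (fold any carry out of bit 15 back into bit 0):
  0x3BDB + 0xC972 = 0x1054D → wrap carry → 0x054E
  0x054E + 0xB243 = 0x0B791
  0xB791 + 0x62A0 = 0x11A31 → wrap carry → 0x1A32
One's-complement sum = 0x1A32.
Checksum = ~0x1A32 & 0xFFFF = 0xE5CD.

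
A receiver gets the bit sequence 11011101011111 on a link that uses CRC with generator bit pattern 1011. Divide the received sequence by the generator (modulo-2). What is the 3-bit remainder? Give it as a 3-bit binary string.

Modulo-2 division of 11011101011111 by 1011:
  pos 0: 1101 XOR 1011 = 0110
  pos 1: 1101 XOR 1011 = 0110
  pos 2: 1101 XOR 1011 = 0110
  pos 3: 1100 XOR 1011 = 0111
  pos 4: 1111 XOR 1011 = 0100
  pos 5: 1000 XOR 1011 = 0011
  pos 7: 1111 XOR 1011 = 0100
  pos 8: 1001 XOR 1011 = 0010
  pos 10: 1011 XOR 1011 = 0000
Remainder = 000 (zero — the frame passes the CRC check).

000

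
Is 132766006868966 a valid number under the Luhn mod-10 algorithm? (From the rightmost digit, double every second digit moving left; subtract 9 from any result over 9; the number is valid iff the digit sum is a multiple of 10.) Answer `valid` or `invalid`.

From the right, keep odd positions and double even positions (subtract 9 from any doubled value over 9):
  doubled (positions 2,4,...): 3 7 7 0 3 5 6 → sum 31
  kept (positions 1,3,...): 6 9 6 6 0 6 2 1 → sum 36
Total = 67.
67 mod 10 = 7, so the number is invalid.

invalid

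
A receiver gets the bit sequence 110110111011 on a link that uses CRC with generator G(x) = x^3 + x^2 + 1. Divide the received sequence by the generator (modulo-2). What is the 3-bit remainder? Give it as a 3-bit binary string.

011

Modulo-2 division of 110110111011 by 1101:
  pos 0: 1101 XOR 1101 = 0000
  pos 4: 1011 XOR 1101 = 0110
  pos 5: 1101 XOR 1101 = 0000
Remainder = 011 (nonzero — an error is detected).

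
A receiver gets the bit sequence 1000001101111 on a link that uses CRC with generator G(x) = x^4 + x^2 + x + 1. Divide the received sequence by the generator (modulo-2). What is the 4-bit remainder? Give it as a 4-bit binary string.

0100

Modulo-2 division of 1000001101111 by 10111:
  pos 0: 10000 XOR 10111 = 00111
  pos 2: 11101 XOR 10111 = 01010
  pos 3: 10101 XOR 10111 = 00010
  pos 6: 10011 XOR 10111 = 00100
  pos 8: 10011 XOR 10111 = 00100
Remainder = 0100 (nonzero — an error is detected).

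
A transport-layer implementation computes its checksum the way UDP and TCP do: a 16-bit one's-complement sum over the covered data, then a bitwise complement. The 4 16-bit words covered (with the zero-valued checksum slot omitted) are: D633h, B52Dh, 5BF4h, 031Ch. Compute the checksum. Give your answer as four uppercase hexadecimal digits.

158E

One's-complement addition (fold any carry out of bit 15 back into bit 0):
  0xD633 + 0xB52D = 0x18B60 → wrap carry → 0x8B61
  0x8B61 + 0x5BF4 = 0x0E755
  0xE755 + 0x031C = 0x0EA71
One's-complement sum = 0xEA71.
Checksum = ~0xEA71 & 0xFFFF = 0x158E.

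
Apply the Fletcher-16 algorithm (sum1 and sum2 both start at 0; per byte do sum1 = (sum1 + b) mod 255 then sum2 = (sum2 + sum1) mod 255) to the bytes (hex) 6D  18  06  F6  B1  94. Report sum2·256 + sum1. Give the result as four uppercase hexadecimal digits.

FDC8

Running sums (mod 255):
  after byte 0 (6D): sum1=109, sum2=109
  after byte 1 (18): sum1=133, sum2=242
  after byte 2 (06): sum1=139, sum2=126
  after byte 3 (F6): sum1=130, sum2=1
  after byte 4 (B1): sum1=52, sum2=53
  after byte 5 (94): sum1=200, sum2=253
Checksum = sum2·256 + sum1 = 253·256 + 200 = 64968 = 0xFDC8.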